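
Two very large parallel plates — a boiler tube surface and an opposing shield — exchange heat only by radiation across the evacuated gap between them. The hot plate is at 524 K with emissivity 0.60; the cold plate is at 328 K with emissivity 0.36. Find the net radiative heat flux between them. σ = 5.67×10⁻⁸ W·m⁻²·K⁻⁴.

q ≈ 1050 W/m²

For two infinite grey parallel plates, q = σ(T₁⁴ − T₂⁴)/(1/ε₁ + 1/ε₂ − 1).
T₁⁴ − T₂⁴ = 7.539×10¹⁰ − 1.157×10¹⁰ = 6.382×10¹⁰ K⁴.
1/ε₁ + 1/ε₂ − 1 = 1.667 + 2.778 − 1 = 3.444.
q = 5.67×10⁻⁸ × 6.382×10¹⁰ / 3.444.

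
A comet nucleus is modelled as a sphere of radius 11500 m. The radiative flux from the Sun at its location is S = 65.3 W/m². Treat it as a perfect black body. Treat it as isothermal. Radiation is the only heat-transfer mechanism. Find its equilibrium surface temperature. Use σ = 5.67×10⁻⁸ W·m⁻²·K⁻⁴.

T ≈ 130 K

At equilibrium, absorbed power = emitted power.
Absorbing cross-section = πr² = 4.155×10⁸ m²; emitting surface = 4πr² = 1.662×10⁹ m² (ratio 4).
S·A_cross = εσ·A_surf·T⁴  ⇒  T⁴ = S/(4σ).
T⁴ = 1.00·65.3/(4·5.67×10⁻⁸) = 2.879×10⁸ K⁴.
T = (2.879×10⁸)^(1/4).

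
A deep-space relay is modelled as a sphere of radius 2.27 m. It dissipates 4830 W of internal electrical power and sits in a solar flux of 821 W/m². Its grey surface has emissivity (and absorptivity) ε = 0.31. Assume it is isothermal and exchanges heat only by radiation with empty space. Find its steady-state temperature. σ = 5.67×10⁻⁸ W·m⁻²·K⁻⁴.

At steady state, absorbed solar power + internal power = radiated power.
Absorbed: α·S·A_cross = 0.31·821·16.19 = 4120 W (cross-section πr²).
Total input = 4120 + 4830 = 8950 W.
Radiated: εσ·A_surf·T⁴ with A_surf = 4πr² = 64.75 m².
T⁴ = 8950/(0.31·5.67×10⁻⁸·64.75) = 7.864×10⁹ K⁴.

T ≈ 298 K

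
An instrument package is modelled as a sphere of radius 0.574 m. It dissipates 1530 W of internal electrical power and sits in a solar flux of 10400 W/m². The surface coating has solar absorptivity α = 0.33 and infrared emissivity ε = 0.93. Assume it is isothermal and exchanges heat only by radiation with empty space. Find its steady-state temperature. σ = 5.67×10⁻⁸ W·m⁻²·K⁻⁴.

T ≈ 391 K

At steady state, absorbed solar power + internal power = radiated power.
Absorbed: α·S·A_cross = 0.33·10400·1.035 = 3552 W (cross-section πr²).
Total input = 3552 + 1530 = 5082 W.
Radiated: εσ·A_surf·T⁴ with A_surf = 4πr² = 4.140 m².
T⁴ = 5082/(0.93·5.67×10⁻⁸·4.140) = 2.328×10¹⁰ K⁴.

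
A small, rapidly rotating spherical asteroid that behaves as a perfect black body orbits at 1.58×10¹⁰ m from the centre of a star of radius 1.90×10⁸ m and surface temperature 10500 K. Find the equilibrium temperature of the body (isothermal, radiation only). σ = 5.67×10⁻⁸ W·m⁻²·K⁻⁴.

The star's surface emits σT_*⁴; at distance d the flux is S = σT_*⁴(R_*/d)².
S = 5.67×10⁻⁸·(10500)⁴·(1.90×10⁸/1.58×10¹⁰)² = 99660 W/m².
For an isothermal sphere T⁴ = (1−a)S/(4σ) = 4.394×10¹¹ K⁴.

T ≈ 814 K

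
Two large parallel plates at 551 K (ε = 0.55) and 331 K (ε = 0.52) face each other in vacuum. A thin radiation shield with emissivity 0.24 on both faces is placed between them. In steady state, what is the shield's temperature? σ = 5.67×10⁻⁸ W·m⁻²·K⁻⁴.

T_s ≈ 479 K

In steady state the net flux on the hot side equals that on the cold side.
σ(T₁⁴−T_s⁴)/D₁ = σ(T_s⁴−T₂⁴)/D₂, with D₁ = 1/ε₁+1/ε_s−1 = 4.985, D₂ = 1/ε_s+1/ε₂−1 = 5.090.
Solve for T_s⁴: T_s⁴ = (D₂·T₁⁴ + D₁·T₂⁴)/(D₁+D₂) = 5.251×10¹⁰ K⁴.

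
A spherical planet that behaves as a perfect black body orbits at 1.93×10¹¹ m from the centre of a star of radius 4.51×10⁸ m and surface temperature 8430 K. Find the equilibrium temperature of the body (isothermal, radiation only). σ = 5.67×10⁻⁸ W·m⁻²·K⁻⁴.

T ≈ 288 K

The star's surface emits σT_*⁴; at distance d the flux is S = σT_*⁴(R_*/d)².
S = 5.67×10⁻⁸·(8430)⁴·(4.51×10⁸/1.93×10¹¹)² = 1564 W/m².
For an isothermal sphere T⁴ = (1−a)S/(4σ) = 6.894×10⁹ K⁴.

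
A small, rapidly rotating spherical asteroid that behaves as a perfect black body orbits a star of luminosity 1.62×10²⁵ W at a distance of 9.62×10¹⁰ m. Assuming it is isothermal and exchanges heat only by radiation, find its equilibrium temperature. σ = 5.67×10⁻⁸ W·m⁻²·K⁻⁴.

T ≈ 157 K

First find the stellar flux at distance d: S = L/(4πd²) = 1.62×10²⁵/(4π·(9.62×10¹⁰)²) = 139.3 W/m².
For an isothermal sphere, absorbed (1−a)S·πr² = emitted σ·4πr²·T⁴, so T⁴ = (1−a)S/(4σ).
T⁴ = 1.00·139.3/(4·5.67×10⁻⁸) = 6.142×10⁸ K⁴.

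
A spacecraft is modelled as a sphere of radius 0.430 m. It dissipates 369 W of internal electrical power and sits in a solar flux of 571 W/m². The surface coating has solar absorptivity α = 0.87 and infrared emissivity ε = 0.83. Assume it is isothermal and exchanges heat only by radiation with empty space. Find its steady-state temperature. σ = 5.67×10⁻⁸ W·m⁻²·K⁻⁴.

T ≈ 278 K

At steady state, absorbed solar power + internal power = radiated power.
Absorbed: α·S·A_cross = 0.87·571·0.5809 = 288.6 W (cross-section πr²).
Total input = 288.6 + 369 = 657.6 W.
Radiated: εσ·A_surf·T⁴ with A_surf = 4πr² = 2.324 m².
T⁴ = 657.6/(0.83·5.67×10⁻⁸·2.324) = 6.014×10⁹ K⁴.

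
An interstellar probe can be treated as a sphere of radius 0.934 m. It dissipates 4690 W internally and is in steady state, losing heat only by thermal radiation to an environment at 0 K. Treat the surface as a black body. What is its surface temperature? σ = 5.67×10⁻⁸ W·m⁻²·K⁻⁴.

T ≈ 295 K

Steady state: internal power = radiated power, P = εσA T⁴.
Radiating area A = 4πr² = 10.96 m².
T⁴ = P/(εσA) = 4690/(1.0·5.67×10⁻⁸·10.96) = 7.545×10⁹ K⁴.
T = (7.545×10⁹)^(1/4).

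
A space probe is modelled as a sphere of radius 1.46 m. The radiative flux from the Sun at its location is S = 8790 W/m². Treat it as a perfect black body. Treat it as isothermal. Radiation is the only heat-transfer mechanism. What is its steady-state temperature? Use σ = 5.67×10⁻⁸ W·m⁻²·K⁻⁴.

At equilibrium, absorbed power = emitted power.
Absorbing cross-section = πr² = 6.697 m²; emitting surface = 4πr² = 26.79 m² (ratio 4).
S·A_cross = εσ·A_surf·T⁴  ⇒  T⁴ = S/(4σ).
T⁴ = 1.00·8790/(4·5.67×10⁻⁸) = 3.876×10¹⁰ K⁴.
T = (3.876×10¹⁰)^(1/4).

T ≈ 444 K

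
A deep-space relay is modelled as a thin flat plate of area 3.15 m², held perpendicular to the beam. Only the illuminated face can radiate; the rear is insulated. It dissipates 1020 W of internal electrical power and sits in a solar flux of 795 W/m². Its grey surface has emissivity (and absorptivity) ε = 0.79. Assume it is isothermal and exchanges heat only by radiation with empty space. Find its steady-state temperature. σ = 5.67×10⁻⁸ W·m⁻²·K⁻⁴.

T ≈ 382 K

At steady state, absorbed solar power + internal power = radiated power.
Absorbed: α·S·A_cross = 0.79·795·3.150 = 1978 W (cross-section A).
Total input = 1978 + 1020 = 2998 W.
Radiated: εσ·A_surf·T⁴ with A_surf = A = 3.150 m².
T⁴ = 2998/(0.79·5.67×10⁻⁸·3.150) = 2.125×10¹⁰ K⁴.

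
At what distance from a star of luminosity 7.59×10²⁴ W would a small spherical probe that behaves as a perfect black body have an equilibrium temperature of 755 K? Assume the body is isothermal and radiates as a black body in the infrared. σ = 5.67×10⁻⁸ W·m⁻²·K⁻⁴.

For an isothermal black-emitting sphere, (1−a)S·πr² = σ·4πr²·T⁴ ⇒ S = 4σT⁴/(1−a).
S = 4·5.67×10⁻⁸·(755)⁴/1.00 = 73690 W/m².
Flux falls as S = L/(4πd²), so d = √(L/(4πS)) = √(7.59×10²⁴/(4π·73690)).

d ≈ 2.86×10⁹ m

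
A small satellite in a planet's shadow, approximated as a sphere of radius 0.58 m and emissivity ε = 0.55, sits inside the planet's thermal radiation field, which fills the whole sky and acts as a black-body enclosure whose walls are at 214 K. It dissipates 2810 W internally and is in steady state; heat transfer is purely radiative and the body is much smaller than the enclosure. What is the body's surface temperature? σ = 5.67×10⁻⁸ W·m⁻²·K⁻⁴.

For a small grey body in a large enclosure, net radiated power = εσA(T⁴ − T_w⁴).
Steady state: P = εσA(T⁴ − T_w⁴) with A = 4πr² = 4.227 m².
T⁴ = P/(εσA) + T_w⁴ = 2810/(0.55·5.67×10⁻⁸·4.227) + (214)⁴
    = 2.132×10¹⁰ + 2.097×10⁹ = 2.341×10¹⁰ K⁴.

T ≈ 391 K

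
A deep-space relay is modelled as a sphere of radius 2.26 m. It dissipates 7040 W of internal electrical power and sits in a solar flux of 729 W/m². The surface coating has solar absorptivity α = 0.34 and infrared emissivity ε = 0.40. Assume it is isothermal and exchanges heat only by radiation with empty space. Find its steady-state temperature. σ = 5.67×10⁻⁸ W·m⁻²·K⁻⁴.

At steady state, absorbed solar power + internal power = radiated power.
Absorbed: α·S·A_cross = 0.34·729·16.05 = 3977 W (cross-section πr²).
Total input = 3977 + 7040 = 11020 W.
Radiated: εσ·A_surf·T⁴ with A_surf = 4πr² = 64.18 m².
T⁴ = 11020/(0.40·5.67×10⁻⁸·64.18) = 7.568×10⁹ K⁴.

T ≈ 295 K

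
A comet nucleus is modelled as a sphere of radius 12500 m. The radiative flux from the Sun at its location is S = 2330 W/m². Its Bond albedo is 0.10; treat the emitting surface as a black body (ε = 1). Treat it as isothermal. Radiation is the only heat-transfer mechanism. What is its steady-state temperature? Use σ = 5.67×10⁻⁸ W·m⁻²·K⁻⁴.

At equilibrium, absorbed power = emitted power.
Absorbing cross-section = πr² = 4.909×10⁸ m²; emitting surface = 4πr² = 1.963×10⁹ m² (ratio 4).
(1−a)S·A_cross = εσ·A_surf·T⁴  ⇒  T⁴ = (1−a)S/(4σ).
T⁴ = 0.900·2330/(4·5.67×10⁻⁸) = 9.246×10⁹ K⁴.
T = (9.246×10⁹)^(1/4).

T ≈ 310 K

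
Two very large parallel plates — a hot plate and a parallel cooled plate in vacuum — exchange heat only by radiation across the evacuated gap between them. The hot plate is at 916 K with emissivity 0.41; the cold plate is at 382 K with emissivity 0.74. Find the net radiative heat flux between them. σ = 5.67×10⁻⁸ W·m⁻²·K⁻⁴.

For two infinite grey parallel plates, q = σ(T₁⁴ − T₂⁴)/(1/ε₁ + 1/ε₂ − 1).
T₁⁴ − T₂⁴ = 7.040×10¹¹ − 2.129×10¹⁰ = 6.827×10¹¹ K⁴.
1/ε₁ + 1/ε₂ − 1 = 2.439 + 1.351 − 1 = 2.790.
q = 5.67×10⁻⁸ × 6.827×10¹¹ / 2.790.

q ≈ 13900 W/m²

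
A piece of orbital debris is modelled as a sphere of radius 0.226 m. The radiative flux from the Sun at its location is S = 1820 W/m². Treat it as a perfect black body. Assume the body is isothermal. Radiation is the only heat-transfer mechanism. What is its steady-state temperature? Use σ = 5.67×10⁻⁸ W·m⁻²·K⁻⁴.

At equilibrium, absorbed power = emitted power.
Absorbing cross-section = πr² = 0.1605 m²; emitting surface = 4πr² = 0.6418 m² (ratio 4).
S·A_cross = εσ·A_surf·T⁴  ⇒  T⁴ = S/(4σ).
T⁴ = 1.00·1820/(4·5.67×10⁻⁸) = 8.025×10⁹ K⁴.
T = (8.025×10⁹)^(1/4).

T ≈ 299 K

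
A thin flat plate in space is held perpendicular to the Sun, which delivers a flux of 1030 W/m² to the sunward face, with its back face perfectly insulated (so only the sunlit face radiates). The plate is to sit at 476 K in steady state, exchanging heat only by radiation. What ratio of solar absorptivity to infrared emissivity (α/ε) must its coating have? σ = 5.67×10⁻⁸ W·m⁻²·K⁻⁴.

Balance: αS·A = εσ·1A·T⁴ ⇒ α/ε = σT⁴/S.
α/ε = 5.67×10⁻⁸·(476)⁴/1030 = 5.67×10⁻⁸·5.134×10¹⁰/1030.

α/ε ≈ 2.83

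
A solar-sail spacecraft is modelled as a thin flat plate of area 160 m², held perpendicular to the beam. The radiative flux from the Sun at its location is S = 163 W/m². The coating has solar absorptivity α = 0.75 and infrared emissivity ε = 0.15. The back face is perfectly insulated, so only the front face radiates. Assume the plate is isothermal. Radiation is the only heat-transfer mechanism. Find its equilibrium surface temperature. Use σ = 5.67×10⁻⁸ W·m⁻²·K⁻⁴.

T ≈ 346 K

At equilibrium, absorbed power = emitted power.
Absorbing cross-section = A = 160.0 m²; emitting surface = A = 160.0 m² (ratio 1).
αS·A_cross = εσ·A_surf·T⁴  ⇒  T⁴ = αS/(ε·1σ).
T⁴ = 0.750·163/(0.15·1·5.67×10⁻⁸) = 1.437×10¹⁰ K⁴.
T = (1.437×10¹⁰)^(1/4).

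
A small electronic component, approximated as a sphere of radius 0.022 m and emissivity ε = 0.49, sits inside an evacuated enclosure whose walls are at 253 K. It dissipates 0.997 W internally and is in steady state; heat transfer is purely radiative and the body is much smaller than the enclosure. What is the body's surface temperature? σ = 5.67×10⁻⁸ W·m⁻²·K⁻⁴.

T ≈ 316 K

For a small grey body in a large enclosure, net radiated power = εσA(T⁴ − T_w⁴).
Steady state: P = εσA(T⁴ − T_w⁴) with A = 4πr² = 0.006082 m².
T⁴ = P/(εσA) + T_w⁴ = 0.997/(0.49·5.67×10⁻⁸·0.006082) + (253)⁴
    = 5.900×10⁹ + 4.097×10⁹ = 9.997×10⁹ K⁴.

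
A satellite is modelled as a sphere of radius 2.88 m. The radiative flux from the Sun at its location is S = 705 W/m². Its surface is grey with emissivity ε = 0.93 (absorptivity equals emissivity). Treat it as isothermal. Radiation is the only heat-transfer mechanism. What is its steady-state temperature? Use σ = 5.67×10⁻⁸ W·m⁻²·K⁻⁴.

T ≈ 236 K

At equilibrium, absorbed power = emitted power.
Absorbing cross-section = πr² = 26.06 m²; emitting surface = 4πr² = 104.2 m² (ratio 4).
εS·A_cross = εσ·A_surf·T⁴  ⇒  T⁴ = S/(4σ)   (ε cancels).
T⁴ = 705/(4·5.67×10⁻⁸) = 3.108×10⁹ K⁴.
T = (3.108×10⁹)^(1/4).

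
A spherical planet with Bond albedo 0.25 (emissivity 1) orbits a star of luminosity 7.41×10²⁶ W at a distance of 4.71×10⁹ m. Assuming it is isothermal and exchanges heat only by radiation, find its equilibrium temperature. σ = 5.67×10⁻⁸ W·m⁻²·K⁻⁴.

First find the stellar flux at distance d: S = L/(4πd²) = 7.41×10²⁶/(4π·(4.71×10⁹)²) = 2.658×10⁶ W/m².
For an isothermal sphere, absorbed (1−a)S·πr² = emitted σ·4πr²·T⁴, so T⁴ = (1−a)S/(4σ).
T⁴ = 0.750·2.658×10⁶/(4·5.67×10⁻⁸) = 8.790×10¹² K⁴.

T ≈ 1720 K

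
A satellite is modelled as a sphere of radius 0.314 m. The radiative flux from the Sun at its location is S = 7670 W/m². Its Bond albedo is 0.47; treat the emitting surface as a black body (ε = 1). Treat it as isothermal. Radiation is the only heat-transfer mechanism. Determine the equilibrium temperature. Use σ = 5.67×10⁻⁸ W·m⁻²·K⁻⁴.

T ≈ 366 K

At equilibrium, absorbed power = emitted power.
Absorbing cross-section = πr² = 0.3097 m²; emitting surface = 4πr² = 1.239 m² (ratio 4).
(1−a)S·A_cross = εσ·A_surf·T⁴  ⇒  T⁴ = (1−a)S/(4σ).
T⁴ = 0.530·7670/(4·5.67×10⁻⁸) = 1.792×10¹⁰ K⁴.
T = (1.792×10¹⁰)^(1/4).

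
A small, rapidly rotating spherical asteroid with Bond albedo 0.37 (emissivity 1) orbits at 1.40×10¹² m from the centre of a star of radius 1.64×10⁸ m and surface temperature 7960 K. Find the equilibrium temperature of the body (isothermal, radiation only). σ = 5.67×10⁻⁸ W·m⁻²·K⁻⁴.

The star's surface emits σT_*⁴; at distance d the flux is S = σT_*⁴(R_*/d)².
S = 5.67×10⁻⁸·(7960)⁴·(1.64×10⁸/1.40×10¹²)² = 3.124 W/m².
For an isothermal sphere T⁴ = (1−a)S/(4σ) = 8.677×10⁶ K⁴.

T ≈ 54.3 K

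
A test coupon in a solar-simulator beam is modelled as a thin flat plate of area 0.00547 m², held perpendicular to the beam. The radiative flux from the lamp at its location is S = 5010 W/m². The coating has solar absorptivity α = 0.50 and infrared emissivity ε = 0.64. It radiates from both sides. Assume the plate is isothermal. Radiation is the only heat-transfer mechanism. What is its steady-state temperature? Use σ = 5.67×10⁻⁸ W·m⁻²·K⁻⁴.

At equilibrium, absorbed power = emitted power.
Absorbing cross-section = A = 0.005470 m²; emitting surface = 2A = 0.01094 m² (ratio 2).
αS·A_cross = εσ·A_surf·T⁴  ⇒  T⁴ = αS/(ε·2σ).
T⁴ = 0.500·5010/(0.64·2·5.67×10⁻⁸) = 3.452×10¹⁰ K⁴.
T = (3.452×10¹⁰)^(1/4).

T ≈ 431 K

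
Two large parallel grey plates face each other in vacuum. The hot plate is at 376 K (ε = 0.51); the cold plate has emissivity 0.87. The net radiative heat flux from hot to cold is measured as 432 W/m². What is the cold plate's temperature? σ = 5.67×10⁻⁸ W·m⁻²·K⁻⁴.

q = σ(T₁⁴ − T₂⁴)/(1/ε₁ + 1/ε₂ − 1); denominator = 2.110.
T₂⁴ = T₁⁴ − q·(1/ε₁+1/ε₂−1)/σ = 1.999×10¹⁰ − 432·2.110/5.67×10⁻⁸
    = 3.909×10⁹ K⁴.

T₂ ≈ 250 K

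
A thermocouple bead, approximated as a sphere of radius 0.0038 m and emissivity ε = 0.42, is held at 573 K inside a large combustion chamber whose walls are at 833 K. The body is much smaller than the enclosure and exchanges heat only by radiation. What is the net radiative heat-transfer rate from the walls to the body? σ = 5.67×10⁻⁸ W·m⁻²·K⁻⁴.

P_net ≈ 1.61 W

For a small grey body in a large enclosure: P_net = εσA(T_body⁴ − T_wall⁴).
A = 4πr² = 1.815×10⁻⁴ m²; T_body⁴ − T_wall⁴ = 1.078×10¹¹ − 4.815×10¹¹ = -3.737×10¹¹ K⁴.
|P_net| = 0.42·5.67×10⁻⁸·1.815×10⁻⁴·3.737×10¹¹.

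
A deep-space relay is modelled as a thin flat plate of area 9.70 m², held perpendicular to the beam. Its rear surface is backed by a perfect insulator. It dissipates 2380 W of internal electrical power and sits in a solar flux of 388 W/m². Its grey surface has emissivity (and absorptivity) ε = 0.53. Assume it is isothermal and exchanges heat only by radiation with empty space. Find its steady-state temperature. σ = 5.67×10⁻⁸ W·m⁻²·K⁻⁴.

At steady state, absorbed solar power + internal power = radiated power.
Absorbed: α·S·A_cross = 0.53·388·9.700 = 1995 W (cross-section A).
Total input = 1995 + 2380 = 4375 W.
Radiated: εσ·A_surf·T⁴ with A_surf = A = 9.700 m².
T⁴ = 4375/(0.53·5.67×10⁻⁸·9.700) = 1.501×10¹⁰ K⁴.

T ≈ 350 K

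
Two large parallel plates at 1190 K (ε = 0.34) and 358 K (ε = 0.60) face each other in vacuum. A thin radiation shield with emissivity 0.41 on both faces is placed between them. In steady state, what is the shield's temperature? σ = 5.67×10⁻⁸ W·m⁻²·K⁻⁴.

T_s ≈ 958 K

In steady state the net flux on the hot side equals that on the cold side.
σ(T₁⁴−T_s⁴)/D₁ = σ(T_s⁴−T₂⁴)/D₂, with D₁ = 1/ε₁+1/ε_s−1 = 4.380, D₂ = 1/ε_s+1/ε₂−1 = 3.106.
Solve for T_s⁴: T_s⁴ = (D₂·T₁⁴ + D₁·T₂⁴)/(D₁+D₂) = 8.416×10¹¹ K⁴.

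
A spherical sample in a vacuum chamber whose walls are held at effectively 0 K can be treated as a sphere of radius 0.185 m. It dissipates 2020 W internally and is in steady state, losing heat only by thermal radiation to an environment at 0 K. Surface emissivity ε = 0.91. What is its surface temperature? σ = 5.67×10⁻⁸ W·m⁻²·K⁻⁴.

T ≈ 549 K

Steady state: internal power = radiated power, P = εσA T⁴.
Radiating area A = 4πr² = 0.4301 m².
T⁴ = P/(εσA) = 2020/(0.91·5.67×10⁻⁸·0.4301) = 9.103×10¹⁰ K⁴.
T = (9.103×10¹⁰)^(1/4).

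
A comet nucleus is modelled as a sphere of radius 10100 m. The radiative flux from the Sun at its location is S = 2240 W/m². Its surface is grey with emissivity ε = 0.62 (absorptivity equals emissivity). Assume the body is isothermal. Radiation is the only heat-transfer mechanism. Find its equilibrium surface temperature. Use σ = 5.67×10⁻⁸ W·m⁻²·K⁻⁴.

At equilibrium, absorbed power = emitted power.
Absorbing cross-section = πr² = 3.205×10⁸ m²; emitting surface = 4πr² = 1.282×10⁹ m² (ratio 4).
εS·A_cross = εσ·A_surf·T⁴  ⇒  T⁴ = S/(4σ)   (ε cancels).
T⁴ = 2240/(4·5.67×10⁻⁸) = 9.877×10⁹ K⁴.
T = (9.877×10⁹)^(1/4).

T ≈ 315 K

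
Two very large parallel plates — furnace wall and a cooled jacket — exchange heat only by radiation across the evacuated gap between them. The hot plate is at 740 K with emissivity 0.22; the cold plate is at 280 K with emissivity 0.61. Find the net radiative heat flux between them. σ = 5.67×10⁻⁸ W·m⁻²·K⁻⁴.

For two infinite grey parallel plates, q = σ(T₁⁴ − T₂⁴)/(1/ε₁ + 1/ε₂ − 1).
T₁⁴ − T₂⁴ = 2.999×10¹¹ − 6.147×10⁹ = 2.937×10¹¹ K⁴.
1/ε₁ + 1/ε₂ − 1 = 4.545 + 1.639 − 1 = 5.185.
q = 5.67×10⁻⁸ × 2.937×10¹¹ / 5.185.

q ≈ 3210 W/m²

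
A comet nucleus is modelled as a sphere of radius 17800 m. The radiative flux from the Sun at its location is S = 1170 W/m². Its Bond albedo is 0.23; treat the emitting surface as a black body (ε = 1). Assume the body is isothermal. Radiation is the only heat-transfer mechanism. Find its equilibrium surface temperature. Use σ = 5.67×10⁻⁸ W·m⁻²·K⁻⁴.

At equilibrium, absorbed power = emitted power.
Absorbing cross-section = πr² = 9.954×10⁸ m²; emitting surface = 4πr² = 3.982×10⁹ m² (ratio 4).
(1−a)S·A_cross = εσ·A_surf·T⁴  ⇒  T⁴ = (1−a)S/(4σ).
T⁴ = 0.770·1170/(4·5.67×10⁻⁸) = 3.972×10⁹ K⁴.
T = (3.972×10⁹)^(1/4).

T ≈ 251 K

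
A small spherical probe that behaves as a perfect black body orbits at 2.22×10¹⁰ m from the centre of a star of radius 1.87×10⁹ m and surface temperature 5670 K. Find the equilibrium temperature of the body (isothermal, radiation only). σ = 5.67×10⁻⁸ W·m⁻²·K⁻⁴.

T ≈ 1160 K

The star's surface emits σT_*⁴; at distance d the flux is S = σT_*⁴(R_*/d)².
S = 5.67×10⁻⁸·(5670)⁴·(1.87×10⁹/2.22×10¹⁰)² = 4.158×10⁵ W/m².
For an isothermal sphere T⁴ = (1−a)S/(4σ) = 1.833×10¹² K⁴.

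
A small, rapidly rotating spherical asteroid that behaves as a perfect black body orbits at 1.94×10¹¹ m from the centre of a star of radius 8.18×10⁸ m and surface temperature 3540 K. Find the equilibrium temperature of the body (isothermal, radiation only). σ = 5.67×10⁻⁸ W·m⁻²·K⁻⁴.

T ≈ 163 K

The star's surface emits σT_*⁴; at distance d the flux is S = σT_*⁴(R_*/d)².
S = 5.67×10⁻⁸·(3540)⁴·(8.18×10⁸/1.94×10¹¹)² = 158.3 W/m².
For an isothermal sphere T⁴ = (1−a)S/(4σ) = 6.980×10⁸ K⁴.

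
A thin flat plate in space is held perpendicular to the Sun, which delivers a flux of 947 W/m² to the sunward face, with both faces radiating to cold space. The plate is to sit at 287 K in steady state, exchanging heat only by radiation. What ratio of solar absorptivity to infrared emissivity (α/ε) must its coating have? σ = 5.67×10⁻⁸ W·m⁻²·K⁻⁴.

Balance: αS·A = εσ·2A·T⁴ ⇒ α/ε = 2σT⁴/S.
α/ε = 2·5.67×10⁻⁸·(287)⁴/947 = 2·5.67×10⁻⁸·6.785×10⁹/947.

α/ε ≈ 0.812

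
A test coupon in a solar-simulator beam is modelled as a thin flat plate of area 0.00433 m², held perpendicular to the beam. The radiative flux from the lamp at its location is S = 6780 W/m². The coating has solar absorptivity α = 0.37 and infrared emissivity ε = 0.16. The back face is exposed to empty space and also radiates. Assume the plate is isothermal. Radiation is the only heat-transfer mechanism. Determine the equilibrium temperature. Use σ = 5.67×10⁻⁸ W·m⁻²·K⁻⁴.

At equilibrium, absorbed power = emitted power.
Absorbing cross-section = A = 0.004330 m²; emitting surface = 2A = 0.008660 m² (ratio 2).
αS·A_cross = εσ·A_surf·T⁴  ⇒  T⁴ = αS/(ε·2σ).
T⁴ = 0.370·6780/(0.16·2·5.67×10⁻⁸) = 1.383×10¹¹ K⁴.
T = (1.383×10¹¹)^(1/4).

T ≈ 610 K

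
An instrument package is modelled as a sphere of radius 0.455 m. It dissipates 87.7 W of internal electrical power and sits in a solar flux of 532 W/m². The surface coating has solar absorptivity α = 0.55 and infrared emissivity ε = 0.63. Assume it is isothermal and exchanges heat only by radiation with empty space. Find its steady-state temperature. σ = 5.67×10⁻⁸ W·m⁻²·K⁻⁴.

At steady state, absorbed solar power + internal power = radiated power.
Absorbed: α·S·A_cross = 0.55·532·0.6504 = 190.3 W (cross-section πr²).
Total input = 190.3 + 87.7 = 278.0 W.
Radiated: εσ·A_surf·T⁴ with A_surf = 4πr² = 2.602 m².
T⁴ = 278.0/(0.63·5.67×10⁻⁸·2.602) = 2.992×10⁹ K⁴.

T ≈ 234 K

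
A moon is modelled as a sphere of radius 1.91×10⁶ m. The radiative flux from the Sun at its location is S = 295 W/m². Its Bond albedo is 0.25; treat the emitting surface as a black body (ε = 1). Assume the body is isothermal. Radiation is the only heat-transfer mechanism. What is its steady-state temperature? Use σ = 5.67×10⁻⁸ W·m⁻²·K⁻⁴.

T ≈ 177 K

At equilibrium, absorbed power = emitted power.
Absorbing cross-section = πr² = 1.146×10¹³ m²; emitting surface = 4πr² = 4.584×10¹³ m² (ratio 4).
(1−a)S·A_cross = εσ·A_surf·T⁴  ⇒  T⁴ = (1−a)S/(4σ).
T⁴ = 0.750·295/(4·5.67×10⁻⁸) = 9.755×10⁸ K⁴.
T = (9.755×10⁸)^(1/4).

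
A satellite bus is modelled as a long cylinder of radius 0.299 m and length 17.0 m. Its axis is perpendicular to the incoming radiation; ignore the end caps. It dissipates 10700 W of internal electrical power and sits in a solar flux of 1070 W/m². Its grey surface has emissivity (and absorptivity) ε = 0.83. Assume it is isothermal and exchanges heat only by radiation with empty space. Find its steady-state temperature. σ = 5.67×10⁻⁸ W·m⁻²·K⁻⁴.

T ≈ 338 K

At steady state, absorbed solar power + internal power = radiated power.
Absorbed: α·S·A_cross = 0.83·1070·10.17 = 9028 W (cross-section 2rL).
Total input = 9028 + 10700 = 19730 W.
Radiated: εσ·A_surf·T⁴ with A_surf = 2πrL = 31.94 m².
T⁴ = 19730/(0.83·5.67×10⁻⁸·31.94) = 1.313×10¹⁰ K⁴.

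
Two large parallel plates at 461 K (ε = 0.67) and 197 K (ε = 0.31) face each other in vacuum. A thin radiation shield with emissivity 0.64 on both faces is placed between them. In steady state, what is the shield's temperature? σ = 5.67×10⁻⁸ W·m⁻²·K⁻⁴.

T_s ≈ 416 K

In steady state the net flux on the hot side equals that on the cold side.
σ(T₁⁴−T_s⁴)/D₁ = σ(T_s⁴−T₂⁴)/D₂, with D₁ = 1/ε₁+1/ε_s−1 = 2.055, D₂ = 1/ε_s+1/ε₂−1 = 3.788.
Solve for T_s⁴: T_s⁴ = (D₂·T₁⁴ + D₁·T₂⁴)/(D₁+D₂) = 2.981×10¹⁰ K⁴.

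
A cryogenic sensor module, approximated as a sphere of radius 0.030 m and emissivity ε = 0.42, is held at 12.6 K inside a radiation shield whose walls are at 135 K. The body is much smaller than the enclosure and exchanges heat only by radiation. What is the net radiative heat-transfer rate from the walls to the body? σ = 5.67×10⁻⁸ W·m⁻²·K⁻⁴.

For a small grey body in a large enclosure: P_net = εσA(T_body⁴ − T_wall⁴).
A = 4πr² = 0.01131 m²; T_body⁴ − T_wall⁴ = 25200 − 3.322×10⁸ = -3.321×10⁸ K⁴.
|P_net| = 0.42·5.67×10⁻⁸·0.01131·3.321×10⁸.

P_net ≈ 0.0895 W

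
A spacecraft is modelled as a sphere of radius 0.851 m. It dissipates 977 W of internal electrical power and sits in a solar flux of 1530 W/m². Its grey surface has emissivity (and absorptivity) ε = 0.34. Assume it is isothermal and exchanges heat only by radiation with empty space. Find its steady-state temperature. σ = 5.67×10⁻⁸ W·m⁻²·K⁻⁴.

At steady state, absorbed solar power + internal power = radiated power.
Absorbed: α·S·A_cross = 0.34·1530·2.275 = 1184 W (cross-section πr²).
Total input = 1184 + 977 = 2161 W.
Radiated: εσ·A_surf·T⁴ with A_surf = 4πr² = 9.101 m².
T⁴ = 2161/(0.34·5.67×10⁻⁸·9.101) = 1.231×10¹⁰ K⁴.

T ≈ 333 K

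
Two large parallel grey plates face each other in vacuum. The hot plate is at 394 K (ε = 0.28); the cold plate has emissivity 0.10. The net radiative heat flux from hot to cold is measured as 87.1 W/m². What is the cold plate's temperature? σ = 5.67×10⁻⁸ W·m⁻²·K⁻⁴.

q = σ(T₁⁴ − T₂⁴)/(1/ε₁ + 1/ε₂ − 1); denominator = 12.57.
T₂⁴ = T₁⁴ − q·(1/ε₁+1/ε₂−1)/σ = 2.410×10¹⁰ − 87.1·12.57/5.67×10⁻⁸
    = 4.787×10⁹ K⁴.

T₂ ≈ 263 K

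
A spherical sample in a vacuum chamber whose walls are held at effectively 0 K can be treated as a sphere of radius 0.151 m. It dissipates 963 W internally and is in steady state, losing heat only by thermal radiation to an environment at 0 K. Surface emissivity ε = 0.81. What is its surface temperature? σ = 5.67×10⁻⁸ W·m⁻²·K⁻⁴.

Steady state: internal power = radiated power, P = εσA T⁴.
Radiating area A = 4πr² = 0.2865 m².
T⁴ = P/(εσA) = 963/(0.81·5.67×10⁻⁸·0.2865) = 7.318×10¹⁰ K⁴.
T = (7.318×10¹⁰)^(1/4).

T ≈ 520 K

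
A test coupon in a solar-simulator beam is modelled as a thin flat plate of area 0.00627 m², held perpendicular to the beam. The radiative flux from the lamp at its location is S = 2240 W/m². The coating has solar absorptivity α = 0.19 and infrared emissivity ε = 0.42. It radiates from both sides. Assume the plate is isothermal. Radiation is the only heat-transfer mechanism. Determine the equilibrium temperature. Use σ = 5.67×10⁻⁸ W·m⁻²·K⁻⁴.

T ≈ 307 K

At equilibrium, absorbed power = emitted power.
Absorbing cross-section = A = 0.006270 m²; emitting surface = 2A = 0.01254 m² (ratio 2).
αS·A_cross = εσ·A_surf·T⁴  ⇒  T⁴ = αS/(ε·2σ).
T⁴ = 0.190·2240/(0.42·2·5.67×10⁻⁸) = 8.936×10⁹ K⁴.
T = (8.936×10⁹)^(1/4).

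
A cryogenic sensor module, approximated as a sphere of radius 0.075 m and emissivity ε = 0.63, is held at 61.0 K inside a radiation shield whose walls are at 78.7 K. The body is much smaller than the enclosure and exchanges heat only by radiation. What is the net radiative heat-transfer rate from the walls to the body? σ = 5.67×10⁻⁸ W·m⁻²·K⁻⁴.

P_net ≈ 0.0619 W

For a small grey body in a large enclosure: P_net = εσA(T_body⁴ − T_wall⁴).
A = 4πr² = 0.07069 m²; T_body⁴ − T_wall⁴ = 1.385×10⁷ − 3.836×10⁷ = -2.452×10⁷ K⁴.
|P_net| = 0.63·5.67×10⁻⁸·0.07069·2.452×10⁷.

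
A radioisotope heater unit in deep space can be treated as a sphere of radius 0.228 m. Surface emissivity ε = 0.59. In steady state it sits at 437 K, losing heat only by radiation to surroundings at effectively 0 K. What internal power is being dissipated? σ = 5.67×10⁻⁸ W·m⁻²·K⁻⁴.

Steady state: P = εσA T⁴.
A = 4πr² = 0.6533 m²; T⁴ = (437)⁴ = 3.647×10¹⁰ K⁴.
P = 0.59 × 5.67×10⁻⁸ × 0.6533 × 3.647×10¹⁰.

P ≈ 797 W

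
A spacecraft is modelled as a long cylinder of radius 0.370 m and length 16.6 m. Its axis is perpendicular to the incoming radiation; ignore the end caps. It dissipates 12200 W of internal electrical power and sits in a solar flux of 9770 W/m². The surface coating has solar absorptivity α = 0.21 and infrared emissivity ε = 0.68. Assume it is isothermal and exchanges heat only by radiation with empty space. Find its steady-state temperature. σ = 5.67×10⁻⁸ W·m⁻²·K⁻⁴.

T ≈ 398 K

At steady state, absorbed solar power + internal power = radiated power.
Absorbed: α·S·A_cross = 0.21·9770·12.28 = 25200 W (cross-section 2rL).
Total input = 25200 + 12200 = 37400 W.
Radiated: εσ·A_surf·T⁴ with A_surf = 2πrL = 38.59 m².
T⁴ = 37400/(0.68·5.67×10⁻⁸·38.59) = 2.514×10¹⁰ K⁴.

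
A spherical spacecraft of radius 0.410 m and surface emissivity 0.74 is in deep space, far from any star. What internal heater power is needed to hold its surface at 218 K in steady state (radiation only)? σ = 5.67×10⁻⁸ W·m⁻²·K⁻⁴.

P = εσ·4πr²·T⁴.
4πr² = 2.112 m²; T⁴ = 2.259×10⁹ K⁴.
P = 0.74·5.67×10⁻⁸·2.112·2.259×10⁹.

P ≈ 200 W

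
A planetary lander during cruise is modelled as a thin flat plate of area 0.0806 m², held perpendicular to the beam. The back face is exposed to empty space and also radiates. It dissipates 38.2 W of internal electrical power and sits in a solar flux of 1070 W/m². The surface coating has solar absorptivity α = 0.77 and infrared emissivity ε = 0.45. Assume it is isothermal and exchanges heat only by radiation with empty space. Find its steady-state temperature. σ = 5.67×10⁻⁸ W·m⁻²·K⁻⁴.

At steady state, absorbed solar power + internal power = radiated power.
Absorbed: α·S·A_cross = 0.77·1070·0.08060 = 66.41 W (cross-section A).
Total input = 66.41 + 38.2 = 104.6 W.
Radiated: εσ·A_surf·T⁴ with A_surf = 2A = 0.1612 m².
T⁴ = 104.6/(0.45·5.67×10⁻⁸·0.1612) = 2.543×10¹⁰ K⁴.

T ≈ 399 K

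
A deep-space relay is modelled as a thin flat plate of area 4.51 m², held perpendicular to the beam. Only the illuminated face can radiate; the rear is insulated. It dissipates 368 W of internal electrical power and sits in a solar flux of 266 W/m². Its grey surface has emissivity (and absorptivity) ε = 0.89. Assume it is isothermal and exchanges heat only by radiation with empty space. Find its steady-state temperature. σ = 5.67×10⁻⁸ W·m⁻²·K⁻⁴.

T ≈ 282 K

At steady state, absorbed solar power + internal power = radiated power.
Absorbed: α·S·A_cross = 0.89·266·4.510 = 1068 W (cross-section A).
Total input = 1068 + 368 = 1436 W.
Radiated: εσ·A_surf·T⁴ with A_surf = A = 4.510 m².
T⁴ = 1436/(0.89·5.67×10⁻⁸·4.510) = 6.308×10⁹ K⁴.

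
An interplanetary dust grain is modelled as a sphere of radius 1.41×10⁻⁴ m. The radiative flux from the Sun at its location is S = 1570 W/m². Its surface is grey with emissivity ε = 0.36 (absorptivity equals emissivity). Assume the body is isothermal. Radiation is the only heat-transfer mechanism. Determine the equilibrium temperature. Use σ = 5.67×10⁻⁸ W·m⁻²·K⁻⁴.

T ≈ 288 K

At equilibrium, absorbed power = emitted power.
Absorbing cross-section = πr² = 6.246×10⁻⁸ m²; emitting surface = 4πr² = 2.498×10⁻⁷ m² (ratio 4).
εS·A_cross = εσ·A_surf·T⁴  ⇒  T⁴ = S/(4σ)   (ε cancels).
T⁴ = 1570/(4·5.67×10⁻⁸) = 6.922×10⁹ K⁴.
T = (6.922×10⁹)^(1/4).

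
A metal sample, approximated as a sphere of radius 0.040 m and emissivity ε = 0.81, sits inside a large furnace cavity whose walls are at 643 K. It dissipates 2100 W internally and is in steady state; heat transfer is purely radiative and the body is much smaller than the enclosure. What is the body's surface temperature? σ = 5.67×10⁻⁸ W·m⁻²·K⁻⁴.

For a small grey body in a large enclosure, net radiated power = εσA(T⁴ − T_w⁴).
Steady state: P = εσA(T⁴ − T_w⁴) with A = 4πr² = 0.02011 m².
T⁴ = P/(εσA) + T_w⁴ = 2100/(0.81·5.67×10⁻⁸·0.02011) + (643)⁴
    = 2.274×10¹² + 1.709×10¹¹ = 2.445×10¹² K⁴.

T ≈ 1250 K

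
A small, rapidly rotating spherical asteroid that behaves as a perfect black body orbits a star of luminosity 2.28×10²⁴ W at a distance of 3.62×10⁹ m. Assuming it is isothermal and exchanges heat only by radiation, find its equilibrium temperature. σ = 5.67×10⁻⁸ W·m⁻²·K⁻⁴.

First find the stellar flux at distance d: S = L/(4πd²) = 2.28×10²⁴/(4π·(3.62×10⁹)²) = 13850 W/m².
For an isothermal sphere, absorbed (1−a)S·πr² = emitted σ·4πr²·T⁴, so T⁴ = (1−a)S/(4σ).
T⁴ = 1.00·13850/(4·5.67×10⁻⁸) = 6.105×10¹⁰ K⁴.

T ≈ 497 K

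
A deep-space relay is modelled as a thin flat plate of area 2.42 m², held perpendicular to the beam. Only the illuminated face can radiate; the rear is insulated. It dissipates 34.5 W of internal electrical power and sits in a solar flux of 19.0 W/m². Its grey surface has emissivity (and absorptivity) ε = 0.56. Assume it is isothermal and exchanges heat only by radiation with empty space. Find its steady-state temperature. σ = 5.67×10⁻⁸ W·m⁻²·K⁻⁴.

T ≈ 167 K

At steady state, absorbed solar power + internal power = radiated power.
Absorbed: α·S·A_cross = 0.56·19.0·2.420 = 25.75 W (cross-section A).
Total input = 25.75 + 34.5 = 60.25 W.
Radiated: εσ·A_surf·T⁴ with A_surf = A = 2.420 m².
T⁴ = 60.25/(0.56·5.67×10⁻⁸·2.420) = 7.841×10⁸ K⁴.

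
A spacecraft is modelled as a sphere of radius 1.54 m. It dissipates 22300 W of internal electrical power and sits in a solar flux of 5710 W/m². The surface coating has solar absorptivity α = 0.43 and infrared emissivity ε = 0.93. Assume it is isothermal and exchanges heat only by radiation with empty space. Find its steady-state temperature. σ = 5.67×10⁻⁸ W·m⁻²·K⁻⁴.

At steady state, absorbed solar power + internal power = radiated power.
Absorbed: α·S·A_cross = 0.43·5710·7.451 = 18290 W (cross-section πr²).
Total input = 18290 + 22300 = 40590 W.
Radiated: εσ·A_surf·T⁴ with A_surf = 4πr² = 29.80 m².
T⁴ = 40590/(0.93·5.67×10⁻⁸·29.80) = 2.583×10¹⁰ K⁴.

T ≈ 401 K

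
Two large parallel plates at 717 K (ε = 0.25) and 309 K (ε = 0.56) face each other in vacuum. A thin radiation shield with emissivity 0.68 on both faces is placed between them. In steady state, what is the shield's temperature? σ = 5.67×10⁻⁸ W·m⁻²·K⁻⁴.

In steady state the net flux on the hot side equals that on the cold side.
σ(T₁⁴−T_s⁴)/D₁ = σ(T_s⁴−T₂⁴)/D₂, with D₁ = 1/ε₁+1/ε_s−1 = 4.471, D₂ = 1/ε_s+1/ε₂−1 = 2.256.
Solve for T_s⁴: T_s⁴ = (D₂·T₁⁴ + D₁·T₂⁴)/(D₁+D₂) = 9.470×10¹⁰ K⁴.

T_s ≈ 555 K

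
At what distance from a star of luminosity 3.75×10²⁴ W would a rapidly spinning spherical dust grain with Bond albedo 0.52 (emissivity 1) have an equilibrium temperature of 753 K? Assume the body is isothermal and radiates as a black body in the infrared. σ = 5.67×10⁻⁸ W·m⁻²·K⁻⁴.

d ≈ 1.40×10⁹ m

For an isothermal black-emitting sphere, (1−a)S·πr² = σ·4πr²·T⁴ ⇒ S = 4σT⁴/(1−a).
S = 4·5.67×10⁻⁸·(753)⁴/0.480 = 1.519×10⁵ W/m².
Flux falls as S = L/(4πd²), so d = √(L/(4πS)) = √(3.75×10²⁴/(4π·1.519×10⁵)).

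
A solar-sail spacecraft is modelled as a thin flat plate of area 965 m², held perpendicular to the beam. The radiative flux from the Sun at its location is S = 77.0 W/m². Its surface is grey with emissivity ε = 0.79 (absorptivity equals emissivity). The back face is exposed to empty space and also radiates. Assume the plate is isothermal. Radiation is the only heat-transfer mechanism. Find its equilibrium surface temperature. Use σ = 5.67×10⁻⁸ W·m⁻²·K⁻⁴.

T ≈ 161 K

At equilibrium, absorbed power = emitted power.
Absorbing cross-section = A = 965.0 m²; emitting surface = 2A = 1930 m² (ratio 2).
εS·A_cross = εσ·A_surf·T⁴  ⇒  T⁴ = S/(2σ)   (ε cancels).
T⁴ = 77.0/(2·5.67×10⁻⁸) = 6.790×10⁸ K⁴.
T = (6.790×10⁸)^(1/4).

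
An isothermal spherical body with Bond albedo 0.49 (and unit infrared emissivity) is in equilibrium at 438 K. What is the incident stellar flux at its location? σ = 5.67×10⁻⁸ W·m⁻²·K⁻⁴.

(1−a)S·πr² = σ·4πr²·T⁴ ⇒ S = 4σT⁴/(1−a).
S = 4·5.67×10⁻⁸·3.680×10¹⁰/0.510.

S ≈ 16400 W/m²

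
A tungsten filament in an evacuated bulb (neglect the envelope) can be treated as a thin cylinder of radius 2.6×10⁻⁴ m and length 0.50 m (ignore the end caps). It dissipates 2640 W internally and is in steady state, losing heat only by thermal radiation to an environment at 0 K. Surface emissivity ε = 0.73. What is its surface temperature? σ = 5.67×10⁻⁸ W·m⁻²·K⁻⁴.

Steady state: internal power = radiated power, P = εσA T⁴.
Radiating area A = 2πrL = 8.168×10⁻⁴ m².
T⁴ = P/(εσA) = 2640/(0.73·5.67×10⁻⁸·8.168×10⁻⁴) = 7.809×10¹³ K⁴.
T = (7.809×10¹³)^(1/4).

T ≈ 2970 K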